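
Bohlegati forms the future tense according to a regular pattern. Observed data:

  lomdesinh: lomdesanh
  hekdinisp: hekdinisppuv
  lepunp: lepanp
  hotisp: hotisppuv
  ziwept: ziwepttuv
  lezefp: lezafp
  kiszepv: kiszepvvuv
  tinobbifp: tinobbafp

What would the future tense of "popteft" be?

lepunp and hotisp both end in -p yet inflect differently (lepanp, hotisppuv), so the final letter is not what conditions the rule; the second-to-last letter is.
"popteft" has second-to-last letter 'f'. The stems whose second-to-last letter is 'f' (lezefp → lezafp, tinobbifp → tinobbafp) change the last vowel to 'a'.
The other pattern: stems whose second-to-last letter is 'p' or 's' double the final consonant and add -uv.
So popteft → poptaft.

poptaft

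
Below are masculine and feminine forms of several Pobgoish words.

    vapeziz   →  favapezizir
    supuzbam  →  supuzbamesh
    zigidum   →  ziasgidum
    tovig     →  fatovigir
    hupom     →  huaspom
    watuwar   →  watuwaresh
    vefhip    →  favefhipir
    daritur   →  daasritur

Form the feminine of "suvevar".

watuwar and daritur both end in -r yet inflect differently (watuwaresh, daasritur), so the final letter is not what conditions the rule; the last vowel is.
"suvevar" has last vowel 'a'. The stems whose last vowel is 'a' (watuwar → watuwaresh, supuzbam → supuzbamesh) add -esh.
The other patterns: stems whose last vowel is 'i' add fa- … -ir around the stem; stems whose last vowel is 'o' or 'u' insert -as- after the first vowel.
So suvevar → suvevaresh.

suvevaresh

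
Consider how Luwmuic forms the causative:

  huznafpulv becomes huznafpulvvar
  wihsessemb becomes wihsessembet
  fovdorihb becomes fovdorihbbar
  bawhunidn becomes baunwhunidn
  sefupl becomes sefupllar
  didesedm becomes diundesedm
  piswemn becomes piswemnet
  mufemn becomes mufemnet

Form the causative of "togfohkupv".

togfohkupvvar

"togfohkupv" has second-to-last letter 'p'. The one such stem in the data (sefupl → sefupllar) doubles the final consonant and adds -ar (as do fovdorihb, huznafpulv), so the same rule applies.
So togfohkupv → togfohkupvvar.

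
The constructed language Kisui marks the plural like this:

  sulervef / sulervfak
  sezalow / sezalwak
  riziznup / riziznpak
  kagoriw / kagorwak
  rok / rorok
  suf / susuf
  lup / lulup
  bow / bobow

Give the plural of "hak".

hahak

sulervef and suf both end in -f yet inflect differently (sulervfak, susuf), so the final letter is not what conditions the rule; the number of vowels is.
"hak" has 1 vowel. The stems with 1 vowel (rok → rorok, suf → susuf, lup → lulup) repeat the first consonant+vowel as a prefix.
The other pattern: stems with 3 vowels delete the last vowel and add -ak.
So hak → hahak.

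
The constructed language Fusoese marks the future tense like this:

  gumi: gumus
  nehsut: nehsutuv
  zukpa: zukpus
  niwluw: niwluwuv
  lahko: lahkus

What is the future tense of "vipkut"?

zukpa and niwluw both have 2 vowels yet inflect differently (zukpus, niwluwuv), so the number of vowels is not what conditions the rule; whether the stem ends in a vowel or a consonant is.
"vipkut" ends in a consonant. The stems ending in a consonant (niwluw → niwluwuv, nehsut → nehsutuv) add -uv.
The other pattern: stems ending in a vowel drop the final letter and add -us.
So vipkut → vipkutuv.

vipkutuv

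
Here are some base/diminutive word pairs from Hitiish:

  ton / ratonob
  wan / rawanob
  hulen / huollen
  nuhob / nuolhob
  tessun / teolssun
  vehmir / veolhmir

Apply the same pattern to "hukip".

huolkip

ton and hulen both end in -n yet inflect differently (ratonob, huollen), so the final letter is not what conditions the rule; the number of vowels is.
"hukip" has 2 vowels. The stems with 2 vowels (hulen → huollen, nuhob → nuolhob, tessun → teolssun) insert -ol- after the first vowel.
So hukip → huolkip.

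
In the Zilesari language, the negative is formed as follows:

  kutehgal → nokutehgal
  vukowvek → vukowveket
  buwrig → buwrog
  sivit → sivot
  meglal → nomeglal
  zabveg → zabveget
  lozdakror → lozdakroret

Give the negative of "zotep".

"zotep" has last vowel 'e'. The stems whose last vowel is 'e' (vukowvek → vukowveket, zabveg → zabveget) add -et.
So zotep → zotepet.

zotepet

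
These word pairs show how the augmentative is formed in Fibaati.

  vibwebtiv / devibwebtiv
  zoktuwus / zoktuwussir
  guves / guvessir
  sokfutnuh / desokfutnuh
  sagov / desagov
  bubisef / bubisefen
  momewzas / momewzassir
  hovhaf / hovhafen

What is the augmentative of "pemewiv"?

"pemewiv" ends in -v. The stems ending in -v (sagov → desagov, vibwebtiv → devibwebtiv) add the prefix de-.
So pemewiv → depemewiv.

depemewiv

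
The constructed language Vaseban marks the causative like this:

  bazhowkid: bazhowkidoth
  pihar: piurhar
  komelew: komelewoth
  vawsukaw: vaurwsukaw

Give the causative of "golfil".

golfiloth

"golfil" has last vowel 'i'. The one such stem in the data (bazhowkid → bazhowkidoth) adds -oth, so the same rule applies.
So golfil → golfiloth.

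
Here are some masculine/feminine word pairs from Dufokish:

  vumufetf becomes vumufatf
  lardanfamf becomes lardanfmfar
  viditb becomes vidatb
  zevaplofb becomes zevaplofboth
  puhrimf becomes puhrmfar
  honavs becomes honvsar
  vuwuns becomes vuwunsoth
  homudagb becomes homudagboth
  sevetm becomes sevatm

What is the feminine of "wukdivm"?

wukdvmar

"wukdivm" has second-to-last letter 'v'. The one such stem in the data (honavs → honvsar) deletes the last vowel and adds -ar (as do lardanfamf, puhrimf), so the same rule applies.
The other patterns: stems whose second-to-last letter is 't' change the last vowel to 'a'; stems whose second-to-last letter is 'f', 'g' or 'n' add -oth.
So wukdivm → wukdvmar.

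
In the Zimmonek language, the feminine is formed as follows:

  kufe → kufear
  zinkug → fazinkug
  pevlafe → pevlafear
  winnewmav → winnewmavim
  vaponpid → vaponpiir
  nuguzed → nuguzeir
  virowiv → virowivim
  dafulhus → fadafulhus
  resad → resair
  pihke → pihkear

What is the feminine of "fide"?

winnewmav and resad both have last vowel 'a' yet inflect differently (winnewmavim, resair), so the last vowel is not what conditions the rule; the final letter is.
"fide" ends in -e. The stems ending in -e (pihke → pihkear, kufe → kufear, pevlafe → pevlafear) add -ar.
So fide → fidear.

fidear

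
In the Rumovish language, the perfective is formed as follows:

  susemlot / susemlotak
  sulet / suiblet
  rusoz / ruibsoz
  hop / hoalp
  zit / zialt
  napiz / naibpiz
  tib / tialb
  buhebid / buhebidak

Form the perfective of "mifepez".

mifepezak

zit and sulet both end in -t yet inflect differently (zialt, suiblet), so the final letter is not what conditions the rule; the number of vowels is.
"mifepez" has 3 vowels. The stems with 3 vowels (susemlot → susemlotak, buhebid → buhebidak) add -ak.
The other patterns: stems with 1 vowel insert -al- after the first vowel; stems with 2 vowels insert -ib- after the first vowel.
So mifepez → mifepezak.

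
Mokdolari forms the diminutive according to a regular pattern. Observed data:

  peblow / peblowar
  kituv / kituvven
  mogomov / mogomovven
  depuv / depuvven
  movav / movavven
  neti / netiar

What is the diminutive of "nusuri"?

nusuriar

"nusuri" ends in -i. The one such stem in the data (neti → netiar) adds -ar, so the same rule applies.
So nusuri → nusuriar.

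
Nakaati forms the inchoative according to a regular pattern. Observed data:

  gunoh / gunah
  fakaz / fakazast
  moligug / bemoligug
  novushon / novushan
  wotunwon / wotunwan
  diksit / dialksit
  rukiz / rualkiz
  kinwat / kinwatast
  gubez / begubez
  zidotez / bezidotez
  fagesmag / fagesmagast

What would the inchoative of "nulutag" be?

nulutagast

zidotez and rukiz both end in -z yet inflect differently (bezidotez, rualkiz), so the final letter is not what conditions the rule; the last vowel is.
"nulutag" has last vowel 'a'. The stems whose last vowel is 'a' (fakaz → fakazast, kinwat → kinwatast, fagesmag → fagesmagast) add -ast.
The other patterns: stems whose last vowel is 'e' or 'u' add the prefix be-; stems whose last vowel is 'i' insert -al- after the first vowel; stems whose last vowel is 'o' change the last vowel to 'a'.
So nulutag → nulutagast.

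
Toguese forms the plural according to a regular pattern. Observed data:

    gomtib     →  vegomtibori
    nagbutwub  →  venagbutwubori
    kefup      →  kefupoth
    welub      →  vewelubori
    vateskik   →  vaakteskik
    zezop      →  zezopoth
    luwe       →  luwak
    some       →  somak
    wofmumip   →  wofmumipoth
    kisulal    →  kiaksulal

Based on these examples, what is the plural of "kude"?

kudak

kefup and nagbutwub both have last vowel 'u' yet inflect differently (kefupoth, venagbutwubori), so the last vowel is not what conditions the rule; the final letter is.
"kude" ends in -e. The stems ending in -e (some → somak, luwe → luwak) drop the final letter and add -ak.
The other patterns: stems ending in -p add -oth; stems ending in -b add ve- … -ori around the stem; stems ending in -k or -l insert -ak- after the first vowel.
So kude → kudak.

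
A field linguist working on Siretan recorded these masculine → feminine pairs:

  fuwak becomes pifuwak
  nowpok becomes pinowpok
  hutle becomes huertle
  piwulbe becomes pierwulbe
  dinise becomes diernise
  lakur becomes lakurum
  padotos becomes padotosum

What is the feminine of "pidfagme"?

pierdfagme

nowpok and padotos both have last vowel 'o' yet inflect differently (pinowpok, padotosum), so the last vowel is not what conditions the rule; the final letter is.
"pidfagme" ends in -e. The stems ending in -e (hutle → huertle, piwulbe → pierwulbe, dinise → diernise) insert -er- after the first vowel.
The other patterns: stems ending in -k add the prefix pi-; stems ending in -r or -s add -um.
So pidfagme → pierdfagme.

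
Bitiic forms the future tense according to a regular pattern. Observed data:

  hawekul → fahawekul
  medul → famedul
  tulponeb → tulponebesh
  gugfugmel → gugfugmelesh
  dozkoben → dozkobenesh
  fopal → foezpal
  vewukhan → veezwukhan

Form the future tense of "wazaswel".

wazaswelesh

"wazaswel" has last vowel 'e'. The stems whose last vowel is 'e' (tulponeb → tulponebesh, gugfugmel → gugfugmelesh, dozkoben → dozkobenesh) add -esh.
So wazaswel → wazaswelesh.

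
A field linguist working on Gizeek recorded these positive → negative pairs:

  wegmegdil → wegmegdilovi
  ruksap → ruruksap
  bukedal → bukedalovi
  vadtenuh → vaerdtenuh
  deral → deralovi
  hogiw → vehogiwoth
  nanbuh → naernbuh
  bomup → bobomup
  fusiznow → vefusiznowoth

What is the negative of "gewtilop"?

gegewtilop

wegmegdil and hogiw both have last vowel 'i' yet inflect differently (wegmegdilovi, vehogiwoth), so the last vowel is not what conditions the rule; the final letter is.
"gewtilop" ends in -p. The stems ending in -p (bomup → bobomup, ruksap → ruruksap) repeat the first consonant+vowel as a prefix.
The other patterns: stems ending in -l add -ovi; stems ending in -w add ve- … -oth around the stem; stems ending in -h insert -er- after the first vowel.
So gewtilop → gegewtilop.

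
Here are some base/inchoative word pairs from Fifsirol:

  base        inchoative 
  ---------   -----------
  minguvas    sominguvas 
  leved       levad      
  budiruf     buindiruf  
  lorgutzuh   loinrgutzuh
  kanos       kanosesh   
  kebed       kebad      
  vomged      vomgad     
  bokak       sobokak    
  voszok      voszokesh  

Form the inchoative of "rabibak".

minguvas and kanos both end in -s yet inflect differently (sominguvas, kanosesh), so the final letter is not what conditions the rule; the last vowel is.
"rabibak" has last vowel 'a'. The stems whose last vowel is 'a' (bokak → sobokak, minguvas → sominguvas) add the prefix so-.
The other patterns: stems whose last vowel is 'e' change the last vowel to 'a'; stems whose last vowel is 'u' insert -in- after the first vowel; stems whose last vowel is 'o' add -esh.
So rabibak → sorabibak.

sorabibak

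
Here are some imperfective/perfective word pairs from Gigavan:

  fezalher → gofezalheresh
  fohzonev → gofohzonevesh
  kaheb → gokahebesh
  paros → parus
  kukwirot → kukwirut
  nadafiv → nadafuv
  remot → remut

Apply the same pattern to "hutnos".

fohzonev and nadafiv both end in -v yet inflect differently (gofohzonevesh, nadafuv), so the final letter is not what conditions the rule; the last vowel is.
"hutnos" has last vowel 'o'. The stems whose last vowel is 'o' (paros → parus, kukwirot → kukwirut, remot → remut) change the last vowel to 'u'.
So hutnos → hutnus.

hutnus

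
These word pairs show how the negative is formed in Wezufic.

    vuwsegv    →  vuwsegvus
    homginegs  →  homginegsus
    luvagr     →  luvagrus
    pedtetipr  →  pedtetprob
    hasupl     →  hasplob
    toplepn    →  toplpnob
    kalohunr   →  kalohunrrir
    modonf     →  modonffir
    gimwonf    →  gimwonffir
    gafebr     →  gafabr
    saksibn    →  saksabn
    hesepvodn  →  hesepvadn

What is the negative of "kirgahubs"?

luvagr and pedtetipr both end in -r yet inflect differently (luvagrus, pedtetprob), so the final letter is not what conditions the rule; the second-to-last letter is.
"kirgahubs" has second-to-last letter 'b'. The stems whose second-to-last letter is 'b' (gafebr → gafabr, saksibn → saksabn) change the last vowel to 'a'.
The other patterns: stems whose second-to-last letter is 'g' add -us; stems whose second-to-last letter is 'p' delete the last vowel and add -ob; stems whose second-to-last letter is 'n' double the final consonant and add -ir.
So kirgahubs → kirgahabs.

kirgahabs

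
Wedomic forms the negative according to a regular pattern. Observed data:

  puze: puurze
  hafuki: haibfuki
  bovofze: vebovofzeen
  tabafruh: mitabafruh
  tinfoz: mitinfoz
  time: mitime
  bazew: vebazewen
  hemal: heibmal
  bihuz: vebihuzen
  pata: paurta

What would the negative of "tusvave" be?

bovofze and time both end in -e yet inflect differently (vebovofzeen, mitime), so the final letter is not what conditions the rule; the first letter is.
"tusvave" begins with t-. The stems beginning with t- (time → mitime, tabafruh → mitabafruh, tinfoz → mitinfoz) add the prefix mi-.
The other patterns: stems beginning with b- add ve- … -en around the stem; stems beginning with p- insert -ur- after the first vowel; stems beginning with h- insert -ib- after the first vowel.
So tusvave → mitusvave.

mitusvave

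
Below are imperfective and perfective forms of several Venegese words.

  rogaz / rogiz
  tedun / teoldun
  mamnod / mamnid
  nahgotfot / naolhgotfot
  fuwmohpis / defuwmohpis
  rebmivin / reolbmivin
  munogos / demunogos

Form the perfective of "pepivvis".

munogos and mamnod both have last vowel 'o' yet inflect differently (demunogos, mamnid), so the last vowel is not what conditions the rule; the final letter is.
"pepivvis" ends in -s. The stems ending in -s (munogos → demunogos, fuwmohpis → defuwmohpis) add the prefix de-.
The other patterns: stems ending in -d or -z change the last vowel to 'i'; stems ending in -n or -t insert -ol- after the first vowel.
So pepivvis → depepivvis.

depepivvis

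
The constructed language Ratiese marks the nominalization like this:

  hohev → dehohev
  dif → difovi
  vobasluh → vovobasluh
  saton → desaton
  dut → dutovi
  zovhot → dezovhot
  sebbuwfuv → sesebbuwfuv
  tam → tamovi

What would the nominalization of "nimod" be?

denimod

dut and zovhot both end in -t yet inflect differently (dutovi, dezovhot), so the final letter is not what conditions the rule; the number of vowels is.
"nimod" has 2 vowels. The stems with 2 vowels (saton → desaton, zovhot → dezovhot, hohev → dehohev) add the prefix de-.
So nimod → denimod.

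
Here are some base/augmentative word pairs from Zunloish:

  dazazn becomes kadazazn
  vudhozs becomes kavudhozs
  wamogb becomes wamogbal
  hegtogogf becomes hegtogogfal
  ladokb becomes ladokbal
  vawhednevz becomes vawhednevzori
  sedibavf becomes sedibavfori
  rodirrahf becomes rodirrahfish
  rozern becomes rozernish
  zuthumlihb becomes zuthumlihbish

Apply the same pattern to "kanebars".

kanebarsish

hegtogogf and sedibavf both end in -f yet inflect differently (hegtogogfal, sedibavfori), so the final letter is not what conditions the rule; the second-to-last letter is.
"kanebars" has second-to-last letter 'r'. The one such stem in the data (rozern → rozernish) adds -ish, so the same rule applies.
The other patterns: stems whose second-to-last letter is 'z' add the prefix ka-; stems whose second-to-last letter is 'g' or 'k' add -al; stems whose second-to-last letter is 'v' add -ori.
So kanebars → kanebarsish.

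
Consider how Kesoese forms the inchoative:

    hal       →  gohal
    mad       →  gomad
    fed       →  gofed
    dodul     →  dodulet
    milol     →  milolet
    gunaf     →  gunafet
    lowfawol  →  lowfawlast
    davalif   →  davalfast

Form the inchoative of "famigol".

famiglast

"famigol" has 3 vowels. The stems with 3 vowels (lowfawol → lowfawlast, davalif → davalfast) delete the last vowel and add -ast.
The other patterns: stems with 1 vowel add the prefix go-; stems with 2 vowels add -et.
So famigol → famiglast.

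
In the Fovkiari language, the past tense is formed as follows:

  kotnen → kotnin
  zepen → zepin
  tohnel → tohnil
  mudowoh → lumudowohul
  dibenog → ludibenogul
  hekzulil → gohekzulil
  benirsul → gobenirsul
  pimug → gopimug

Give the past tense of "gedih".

gogedih

tohnel and hekzulil both end in -l yet inflect differently (tohnil, gohekzulil), so the final letter is not what conditions the rule; the last vowel is.
"gedih" has last vowel 'i'. The one such stem in the data (hekzulil → gohekzulil) adds the prefix go-, so the same rule applies.
So gedih → gogedih.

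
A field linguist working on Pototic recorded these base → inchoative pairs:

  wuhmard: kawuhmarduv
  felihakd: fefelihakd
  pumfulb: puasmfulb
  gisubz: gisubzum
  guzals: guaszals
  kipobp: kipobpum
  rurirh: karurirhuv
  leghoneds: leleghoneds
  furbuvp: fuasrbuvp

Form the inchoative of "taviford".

"taviford" has second-to-last letter 'r'. The stems whose second-to-last letter is 'r' (wuhmard → kawuhmarduv, rurirh → karurirhuv) add ka- … -uv around the stem.
So taviford → kataviforduv.

kataviforduv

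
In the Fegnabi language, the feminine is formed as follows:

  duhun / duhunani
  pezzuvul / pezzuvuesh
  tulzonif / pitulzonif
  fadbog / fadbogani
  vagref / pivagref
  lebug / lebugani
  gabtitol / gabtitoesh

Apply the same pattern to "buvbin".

pezzuvul and duhun both have last vowel 'u' yet inflect differently (pezzuvuesh, duhunani), so the last vowel is not what conditions the rule; the final letter is.
"buvbin" ends in -n. The one such stem in the data (duhun → duhunani) adds -ani, so the same rule applies.
So buvbin → buvbinani.

buvbinani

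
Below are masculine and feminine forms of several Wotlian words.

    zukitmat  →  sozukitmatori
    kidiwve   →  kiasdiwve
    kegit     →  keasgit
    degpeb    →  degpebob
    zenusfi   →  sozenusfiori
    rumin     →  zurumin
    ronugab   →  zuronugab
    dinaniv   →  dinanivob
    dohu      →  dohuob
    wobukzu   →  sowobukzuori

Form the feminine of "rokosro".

zurokosro

degpeb and ronugab both end in -b yet inflect differently (degpebob, zuronugab), so the final letter is not what conditions the rule; the first letter is.
"rokosro" begins with r-. The stems beginning with r- (ronugab → zuronugab, rumin → zurumin) add the prefix zu-.
The other patterns: stems beginning with d- add -ob; stems beginning with k- insert -as- after the first vowel; stems beginning with w- or z- add so- … -ori around the stem.
So rokosro → zurokosro.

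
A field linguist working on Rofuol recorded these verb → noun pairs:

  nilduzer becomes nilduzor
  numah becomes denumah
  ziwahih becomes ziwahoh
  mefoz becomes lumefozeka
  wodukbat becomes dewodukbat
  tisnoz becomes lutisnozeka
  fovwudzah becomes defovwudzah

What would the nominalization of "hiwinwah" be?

dehiwinwah

numah and ziwahih both end in -h yet inflect differently (denumah, ziwahoh), so the final letter is not what conditions the rule; the last vowel is.
"hiwinwah" has last vowel 'a'. The stems whose last vowel is 'a' (numah → denumah, fovwudzah → defovwudzah, wodukbat → dewodukbat) add the prefix de-.
So hiwinwah → dehiwinwah.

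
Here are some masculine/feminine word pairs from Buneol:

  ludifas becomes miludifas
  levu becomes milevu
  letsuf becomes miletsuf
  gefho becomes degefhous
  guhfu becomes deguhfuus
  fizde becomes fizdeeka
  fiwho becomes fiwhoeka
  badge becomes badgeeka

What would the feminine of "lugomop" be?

milugomop

"lugomop" begins with l-. The stems beginning with l- (ludifas → miludifas, levu → milevu, letsuf → miletsuf) add the prefix mi-.
So lugomop → milugomop.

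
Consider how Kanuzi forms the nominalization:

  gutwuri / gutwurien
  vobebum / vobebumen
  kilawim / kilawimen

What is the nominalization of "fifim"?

fifimen

Every pair shown (gutwuri → gutwurien, vobebum → vobebumen, kilawim → kilawimen) follows the same rule: add -en.
So fifim → fifimen.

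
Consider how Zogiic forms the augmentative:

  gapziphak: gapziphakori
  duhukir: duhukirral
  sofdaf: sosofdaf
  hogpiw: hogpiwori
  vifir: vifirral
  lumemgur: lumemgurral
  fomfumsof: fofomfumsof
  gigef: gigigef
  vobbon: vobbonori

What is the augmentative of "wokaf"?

sofdaf and gapziphak both have last vowel 'a' yet inflect differently (sosofdaf, gapziphakori), so the last vowel is not what conditions the rule; the final letter is.
"wokaf" ends in -f. The stems ending in -f (fomfumsof → fofomfumsof, sofdaf → sosofdaf, gigef → gigigef) repeat the first consonant+vowel as a prefix.
The other patterns: stems ending in -r double the final consonant and add -al; stems ending in -k, -n or -w add -ori.
So wokaf → wowokaf.

wowokaf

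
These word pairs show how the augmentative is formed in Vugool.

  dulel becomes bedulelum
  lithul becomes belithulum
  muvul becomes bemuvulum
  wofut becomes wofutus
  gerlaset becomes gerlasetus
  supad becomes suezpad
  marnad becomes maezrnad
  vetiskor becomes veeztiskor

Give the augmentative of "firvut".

firvutus

lithul and wofut both have last vowel 'u' yet inflect differently (belithulum, wofutus), so the last vowel is not what conditions the rule; the final letter is.
"firvut" ends in -t. The stems ending in -t (wofut → wofutus, gerlaset → gerlasetus) add -us.
So firvut → firvutus.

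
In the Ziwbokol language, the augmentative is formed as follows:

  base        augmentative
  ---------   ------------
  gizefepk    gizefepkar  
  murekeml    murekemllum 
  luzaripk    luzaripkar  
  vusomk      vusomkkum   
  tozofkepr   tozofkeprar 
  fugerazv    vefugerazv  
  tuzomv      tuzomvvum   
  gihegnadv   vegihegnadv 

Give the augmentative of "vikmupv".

vusomk and gizefepk both end in -k yet inflect differently (vusomkkum, gizefepkar), so the final letter is not what conditions the rule; the second-to-last letter is.
"vikmupv" has second-to-last letter 'p'. The stems whose second-to-last letter is 'p' (gizefepk → gizefepkar, luzaripk → luzaripkar, tozofkepr → tozofkeprar) add -ar.
So vikmupv → vikmupvar.

vikmupvar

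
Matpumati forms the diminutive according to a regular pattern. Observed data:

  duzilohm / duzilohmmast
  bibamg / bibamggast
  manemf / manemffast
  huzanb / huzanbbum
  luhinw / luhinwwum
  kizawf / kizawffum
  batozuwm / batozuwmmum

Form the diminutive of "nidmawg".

manemf and kizawf both end in -f yet inflect differently (manemffast, kizawffum), so the final letter is not what conditions the rule; the second-to-last letter is.
"nidmawg" has second-to-last letter 'w'. The stems whose second-to-last letter is 'w' (kizawf → kizawffum, batozuwm → batozuwmmum) double the final consonant and add -um.
The other pattern: stems whose second-to-last letter is 'h' or 'm' double the final consonant and add -ast.
So nidmawg → nidmawggum.

nidmawggum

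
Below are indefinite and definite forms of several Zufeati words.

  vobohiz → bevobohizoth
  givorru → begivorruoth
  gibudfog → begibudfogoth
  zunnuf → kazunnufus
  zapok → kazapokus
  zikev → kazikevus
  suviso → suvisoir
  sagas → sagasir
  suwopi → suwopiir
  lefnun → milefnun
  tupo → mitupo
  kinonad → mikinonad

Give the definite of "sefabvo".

suviso and tupo both end in -o yet inflect differently (suvisoir, mitupo), so the final letter is not what conditions the rule; the first letter is.
"sefabvo" begins with s-. The stems beginning with s- (suviso → suvisoir, sagas → sagasir, suwopi → suwopiir) add -ir.
The other patterns: stems beginning with g- or v- add be- … -oth around the stem; stems beginning with z- add ka- … -us around the stem; stems beginning with k-, l- or t- add the prefix mi-.
So sefabvo → sefabvoir.

sefabvoir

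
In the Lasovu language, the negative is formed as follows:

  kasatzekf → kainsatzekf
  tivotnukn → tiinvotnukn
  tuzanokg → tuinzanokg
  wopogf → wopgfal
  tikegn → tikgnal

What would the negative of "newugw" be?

"newugw" has second-to-last letter 'g'. The stems whose second-to-last letter is 'g' (wopogf → wopgfal, tikegn → tikgnal) delete the last vowel and add -al.
So newugw → newgwal.

newgwal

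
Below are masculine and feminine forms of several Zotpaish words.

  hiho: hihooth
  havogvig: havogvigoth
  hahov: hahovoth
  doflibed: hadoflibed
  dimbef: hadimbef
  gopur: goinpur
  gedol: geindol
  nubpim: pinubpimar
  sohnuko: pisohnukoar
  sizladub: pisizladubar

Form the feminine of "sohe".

pisohear

hiho and sohnuko both end in -o yet inflect differently (hihooth, pisohnukoar), so the final letter is not what conditions the rule; the first letter is.
"sohe" begins with s-. The stems beginning with s- (sohnuko → pisohnukoar, sizladub → pisizladubar) add pi- … -ar around the stem.
So sohe → pisohear.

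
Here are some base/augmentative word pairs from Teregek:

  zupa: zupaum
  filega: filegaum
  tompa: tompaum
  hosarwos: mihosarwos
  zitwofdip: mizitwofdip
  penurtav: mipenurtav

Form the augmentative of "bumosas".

mibumosas

"bumosas" ends in -s. The one such stem in the data (hosarwos → mihosarwos) adds the prefix mi-, so the same rule applies.
So bumosas → mibumosas.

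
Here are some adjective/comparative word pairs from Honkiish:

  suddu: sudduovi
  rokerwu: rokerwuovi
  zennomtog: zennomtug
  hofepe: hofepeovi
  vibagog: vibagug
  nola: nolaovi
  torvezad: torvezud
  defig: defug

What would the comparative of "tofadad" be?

tofadud

nola and torvezad both have last vowel 'a' yet inflect differently (nolaovi, torvezud), so the last vowel is not what conditions the rule; whether the stem ends in a vowel or a consonant is.
"tofadad" ends in a consonant. The stems ending in a consonant (torvezad → torvezud, zennomtog → zennomtug, vibagog → vibagug) change the last vowel to 'u'.
So tofadad → tofadud.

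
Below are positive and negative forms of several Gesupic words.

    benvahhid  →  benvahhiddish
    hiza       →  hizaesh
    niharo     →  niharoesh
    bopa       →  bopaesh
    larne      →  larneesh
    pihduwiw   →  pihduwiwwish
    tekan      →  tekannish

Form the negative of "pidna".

hiza and tekan both have last vowel 'a' yet inflect differently (hizaesh, tekannish), so the last vowel is not what conditions the rule; whether the stem ends in a vowel or a consonant is.
"pidna" ends in a vowel. The stems ending in a vowel (larne → larneesh, niharo → niharoesh, hiza → hizaesh) add -esh.
So pidna → pidnaesh.

pidnaesh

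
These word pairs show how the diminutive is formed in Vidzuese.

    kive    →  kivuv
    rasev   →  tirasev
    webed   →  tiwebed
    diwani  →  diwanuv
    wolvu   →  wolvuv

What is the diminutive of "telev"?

titelev

kive and rasev both have last vowel 'e' yet inflect differently (kivuv, tirasev), so the last vowel is not what conditions the rule; whether the stem ends in a vowel or a consonant is.
"telev" ends in a consonant. The stems ending in a consonant (rasev → tirasev, webed → tiwebed) add the prefix ti-.
So telev → titelev.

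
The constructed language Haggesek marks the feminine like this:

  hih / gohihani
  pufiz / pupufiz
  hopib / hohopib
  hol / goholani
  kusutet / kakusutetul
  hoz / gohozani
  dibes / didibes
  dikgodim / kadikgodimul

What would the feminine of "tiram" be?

hoz and pufiz both end in -z yet inflect differently (gohozani, pupufiz), so the final letter is not what conditions the rule; the number of vowels is.
"tiram" has 2 vowels. The stems with 2 vowels (pufiz → pupufiz, dibes → didibes, hopib → hohopib) repeat the first consonant+vowel as a prefix.
So tiram → titiram.

titiram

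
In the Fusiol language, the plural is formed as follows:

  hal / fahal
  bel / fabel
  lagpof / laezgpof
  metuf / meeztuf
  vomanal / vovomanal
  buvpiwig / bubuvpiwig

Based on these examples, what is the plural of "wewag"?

weezwag

hal and vomanal both end in -l yet inflect differently (fahal, vovomanal), so the final letter is not what conditions the rule; the number of vowels is.
"wewag" has 2 vowels. The stems with 2 vowels (lagpof → laezgpof, metuf → meeztuf) insert -ez- after the first vowel.
The other patterns: stems with 1 vowel add the prefix fa-; stems with 3 vowels repeat the first consonant+vowel as a prefix.
So wewag → weezwag.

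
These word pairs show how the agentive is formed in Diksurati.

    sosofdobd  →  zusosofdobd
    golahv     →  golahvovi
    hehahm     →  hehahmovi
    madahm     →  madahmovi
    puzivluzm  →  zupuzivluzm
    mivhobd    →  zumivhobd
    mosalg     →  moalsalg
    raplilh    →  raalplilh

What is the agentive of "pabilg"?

"pabilg" has second-to-last letter 'l'. The stems whose second-to-last letter is 'l' (mosalg → moalsalg, raplilh → raalplilh) insert -al- after the first vowel.
So pabilg → paalbilg.

paalbilg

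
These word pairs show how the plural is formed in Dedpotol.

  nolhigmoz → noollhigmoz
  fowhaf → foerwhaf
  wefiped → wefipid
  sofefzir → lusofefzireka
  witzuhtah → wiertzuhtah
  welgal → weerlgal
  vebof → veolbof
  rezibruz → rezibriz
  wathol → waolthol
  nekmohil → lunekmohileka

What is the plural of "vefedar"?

veerfedar

welgal and wathol both end in -l yet inflect differently (weerlgal, waolthol), so the final letter is not what conditions the rule; the last vowel is.
"vefedar" has last vowel 'a'. The stems whose last vowel is 'a' (witzuhtah → wiertzuhtah, welgal → weerlgal, fowhaf → foerwhaf) insert -er- after the first vowel.
The other patterns: stems whose last vowel is 'o' insert -ol- after the first vowel; stems whose last vowel is 'i' add lu- … -eka around the stem; stems whose last vowel is 'e' or 'u' change the last vowel to 'i'.
So vefedar → veerfedar.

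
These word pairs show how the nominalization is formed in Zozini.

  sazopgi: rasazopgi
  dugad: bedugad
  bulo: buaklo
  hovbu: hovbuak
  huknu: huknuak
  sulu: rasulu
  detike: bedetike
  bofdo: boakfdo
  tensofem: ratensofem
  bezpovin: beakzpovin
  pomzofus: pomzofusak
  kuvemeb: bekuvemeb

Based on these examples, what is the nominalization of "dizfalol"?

huknu and sulu both end in -u yet inflect differently (huknuak, rasulu), so the final letter is not what conditions the rule; the first letter is.
"dizfalol" begins with d-. The stems beginning with d- (detike → bedetike, dugad → bedugad) add the prefix be-.
The other patterns: stems beginning with h- or p- add -ak; stems beginning with b- insert -ak- after the first vowel; stems beginning with s- or t- add the prefix ra-.
So dizfalol → bedizfalol.

bedizfalol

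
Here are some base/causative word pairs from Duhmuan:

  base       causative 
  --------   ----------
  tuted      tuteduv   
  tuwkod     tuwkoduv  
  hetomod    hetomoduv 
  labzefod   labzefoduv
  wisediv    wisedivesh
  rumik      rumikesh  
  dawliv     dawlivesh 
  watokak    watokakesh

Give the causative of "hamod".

hamoduv

"hamod" ends in -d. The stems ending in -d (tuwkod → tuwkoduv, hetomod → hetomoduv, labzefod → labzefoduv) add -uv.
The other pattern: stems ending in -k or -v add -esh.
So hamod → hamoduv.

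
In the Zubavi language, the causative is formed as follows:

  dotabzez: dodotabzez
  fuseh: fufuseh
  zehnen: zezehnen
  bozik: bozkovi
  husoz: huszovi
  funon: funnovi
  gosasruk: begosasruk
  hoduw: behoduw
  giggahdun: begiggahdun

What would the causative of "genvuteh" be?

dotabzez and husoz both end in -z yet inflect differently (dodotabzez, huszovi), so the final letter is not what conditions the rule; the last vowel is.
"genvuteh" has last vowel 'e'. The stems whose last vowel is 'e' (dotabzez → dodotabzez, fuseh → fufuseh, zehnen → zezehnen) repeat the first consonant+vowel as a prefix.
So genvuteh → gegenvuteh.

gegenvuteh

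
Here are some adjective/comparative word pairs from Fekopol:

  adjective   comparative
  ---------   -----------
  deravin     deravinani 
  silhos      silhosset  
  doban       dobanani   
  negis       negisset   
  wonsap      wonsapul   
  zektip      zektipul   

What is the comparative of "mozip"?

mozipul

"mozip" ends in -p. The stems ending in -p (zektip → zektipul, wonsap → wonsapul) add -ul.
The other patterns: stems ending in -s double the final consonant and add -et; stems ending in -n add -ani.
So mozip → mozipul.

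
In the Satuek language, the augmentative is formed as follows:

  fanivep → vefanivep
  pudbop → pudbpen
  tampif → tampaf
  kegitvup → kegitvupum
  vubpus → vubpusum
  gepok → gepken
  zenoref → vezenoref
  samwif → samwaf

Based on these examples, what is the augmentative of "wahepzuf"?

"wahepzuf" has last vowel 'u'. The stems whose last vowel is 'u' (vubpus → vubpusum, kegitvup → kegitvupum) add -um.
The other patterns: stems whose last vowel is 'e' add the prefix ve-; stems whose last vowel is 'o' delete the last vowel and add -en; stems whose last vowel is 'i' change the last vowel to 'a'.
So wahepzuf → wahepzufum.

wahepzufum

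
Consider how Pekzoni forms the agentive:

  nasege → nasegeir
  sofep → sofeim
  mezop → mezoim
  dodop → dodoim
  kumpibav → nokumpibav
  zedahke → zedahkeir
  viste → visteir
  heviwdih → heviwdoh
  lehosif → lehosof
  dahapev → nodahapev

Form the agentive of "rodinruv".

norodinruv

"rodinruv" ends in -v. The stems ending in -v (kumpibav → nokumpibav, dahapev → nodahapev) add the prefix no-.
The other patterns: stems ending in -p drop the final letter and add -im; stems ending in -e add -ir; stems ending in -f or -h change the last vowel to 'o'.
So rodinruv → norodinruv.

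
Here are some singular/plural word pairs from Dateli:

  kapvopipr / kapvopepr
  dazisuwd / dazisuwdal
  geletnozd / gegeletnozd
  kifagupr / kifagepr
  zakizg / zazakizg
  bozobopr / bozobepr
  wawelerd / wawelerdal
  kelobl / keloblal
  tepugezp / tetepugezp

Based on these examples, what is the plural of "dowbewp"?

dowbewpal

geletnozd and dazisuwd both end in -d yet inflect differently (gegeletnozd, dazisuwdal), so the final letter is not what conditions the rule; the second-to-last letter is.
"dowbewp" has second-to-last letter 'w'. The one such stem in the data (dazisuwd → dazisuwdal) adds -al, so the same rule applies.
The other patterns: stems whose second-to-last letter is 'p' change the last vowel to 'e'; stems whose second-to-last letter is 'z' repeat the first consonant+vowel as a prefix.
So dowbewp → dowbewpal.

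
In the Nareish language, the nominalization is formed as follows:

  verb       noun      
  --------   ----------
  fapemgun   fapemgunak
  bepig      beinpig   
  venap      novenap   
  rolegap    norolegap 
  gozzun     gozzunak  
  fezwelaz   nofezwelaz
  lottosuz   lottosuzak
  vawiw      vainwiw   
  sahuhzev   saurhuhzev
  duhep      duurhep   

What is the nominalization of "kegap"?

fezwelaz and lottosuz both end in -z yet inflect differently (nofezwelaz, lottosuzak), so the final letter is not what conditions the rule; the last vowel is.
"kegap" has last vowel 'a'. The stems whose last vowel is 'a' (rolegap → norolegap, venap → novenap, fezwelaz → nofezwelaz) add the prefix no-.
So kegap → nokegap.

nokegap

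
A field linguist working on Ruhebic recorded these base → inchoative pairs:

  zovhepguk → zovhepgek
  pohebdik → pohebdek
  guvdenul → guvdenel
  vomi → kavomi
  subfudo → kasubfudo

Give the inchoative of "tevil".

"tevil" ends in a consonant. The stems ending in a consonant (zovhepguk → zovhepgek, pohebdik → pohebdek, guvdenul → guvdenel) change the last vowel to 'e'.
The other pattern: stems ending in a vowel add the prefix ka-.
So tevil → tevel.

tevel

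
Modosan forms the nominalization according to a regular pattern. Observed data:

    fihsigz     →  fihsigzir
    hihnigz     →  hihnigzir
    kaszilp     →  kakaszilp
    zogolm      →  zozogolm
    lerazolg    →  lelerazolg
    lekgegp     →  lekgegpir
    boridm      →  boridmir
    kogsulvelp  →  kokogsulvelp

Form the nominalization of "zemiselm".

zogolm and boridm both end in -m yet inflect differently (zozogolm, boridmir), so the final letter is not what conditions the rule; the second-to-last letter is.
"zemiselm" has second-to-last letter 'l'. The stems whose second-to-last letter is 'l' (zogolm → zozogolm, kogsulvelp → kokogsulvelp, lerazolg → lelerazolg) repeat the first consonant+vowel as a prefix.
The other pattern: stems whose second-to-last letter is 'd' or 'g' add -ir.
So zemiselm → zezemiselm.

zezemiselm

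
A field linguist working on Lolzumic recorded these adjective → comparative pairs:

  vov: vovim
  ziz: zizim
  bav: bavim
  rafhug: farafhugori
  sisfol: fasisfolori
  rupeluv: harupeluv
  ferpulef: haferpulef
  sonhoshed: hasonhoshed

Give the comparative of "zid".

vov and rupeluv both end in -v yet inflect differently (vovim, harupeluv), so the final letter is not what conditions the rule; the number of vowels is.
"zid" has 1 vowel. The stems with 1 vowel (vov → vovim, ziz → zizim, bav → bavim) add -im.
So zid → zidim.

zidim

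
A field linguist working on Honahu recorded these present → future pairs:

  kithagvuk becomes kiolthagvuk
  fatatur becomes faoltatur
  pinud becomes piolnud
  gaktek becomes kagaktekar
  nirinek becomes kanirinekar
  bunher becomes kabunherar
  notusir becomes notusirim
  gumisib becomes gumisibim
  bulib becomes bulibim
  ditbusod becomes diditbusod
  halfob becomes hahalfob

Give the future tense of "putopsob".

puputopsob

kithagvuk and gaktek both end in -k yet inflect differently (kiolthagvuk, kagaktekar), so the final letter is not what conditions the rule; the last vowel is.
"putopsob" has last vowel 'o'. The stems whose last vowel is 'o' (ditbusod → diditbusod, halfob → hahalfob) repeat the first consonant+vowel as a prefix.
The other patterns: stems whose last vowel is 'u' insert -ol- after the first vowel; stems whose last vowel is 'e' add ka- … -ar around the stem; stems whose last vowel is 'i' add -im.
So putopsob → puputopsob.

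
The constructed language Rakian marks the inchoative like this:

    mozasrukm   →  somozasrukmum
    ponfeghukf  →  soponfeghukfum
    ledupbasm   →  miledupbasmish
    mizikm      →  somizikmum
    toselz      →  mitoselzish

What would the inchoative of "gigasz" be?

migigaszish

"gigasz" has second-to-last letter 's'. The one such stem in the data (ledupbasm → miledupbasmish) adds mi- … -ish around the stem, so the same rule applies.
So gigasz → migigaszish.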